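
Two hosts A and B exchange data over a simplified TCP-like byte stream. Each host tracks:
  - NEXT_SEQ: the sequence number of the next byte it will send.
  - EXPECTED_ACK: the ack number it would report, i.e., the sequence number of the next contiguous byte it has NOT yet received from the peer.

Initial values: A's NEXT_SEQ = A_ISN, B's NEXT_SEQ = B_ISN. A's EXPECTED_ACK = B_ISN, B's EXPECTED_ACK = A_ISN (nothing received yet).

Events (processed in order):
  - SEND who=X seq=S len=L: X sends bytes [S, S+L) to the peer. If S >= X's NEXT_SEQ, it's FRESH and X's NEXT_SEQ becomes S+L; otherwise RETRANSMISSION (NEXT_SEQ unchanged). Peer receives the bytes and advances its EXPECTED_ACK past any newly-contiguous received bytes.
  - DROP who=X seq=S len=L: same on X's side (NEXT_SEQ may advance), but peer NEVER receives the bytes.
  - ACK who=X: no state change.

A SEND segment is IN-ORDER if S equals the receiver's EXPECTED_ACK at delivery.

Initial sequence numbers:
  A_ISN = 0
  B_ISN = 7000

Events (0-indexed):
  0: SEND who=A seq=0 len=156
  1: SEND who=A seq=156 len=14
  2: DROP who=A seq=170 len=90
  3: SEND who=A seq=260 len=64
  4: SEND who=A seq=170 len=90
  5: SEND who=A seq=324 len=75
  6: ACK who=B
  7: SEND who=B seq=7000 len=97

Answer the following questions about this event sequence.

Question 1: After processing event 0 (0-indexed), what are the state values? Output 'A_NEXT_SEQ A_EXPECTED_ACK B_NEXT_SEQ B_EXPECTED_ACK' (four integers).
After event 0: A_seq=156 A_ack=7000 B_seq=7000 B_ack=156

156 7000 7000 156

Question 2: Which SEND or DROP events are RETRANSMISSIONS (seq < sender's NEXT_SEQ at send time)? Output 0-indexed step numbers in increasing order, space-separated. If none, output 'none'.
Step 0: SEND seq=0 -> fresh
Step 1: SEND seq=156 -> fresh
Step 2: DROP seq=170 -> fresh
Step 3: SEND seq=260 -> fresh
Step 4: SEND seq=170 -> retransmit
Step 5: SEND seq=324 -> fresh
Step 7: SEND seq=7000 -> fresh

Answer: 4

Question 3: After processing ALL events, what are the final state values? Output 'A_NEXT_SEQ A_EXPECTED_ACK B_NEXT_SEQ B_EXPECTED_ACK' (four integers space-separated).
Answer: 399 7097 7097 399

Derivation:
After event 0: A_seq=156 A_ack=7000 B_seq=7000 B_ack=156
After event 1: A_seq=170 A_ack=7000 B_seq=7000 B_ack=170
After event 2: A_seq=260 A_ack=7000 B_seq=7000 B_ack=170
After event 3: A_seq=324 A_ack=7000 B_seq=7000 B_ack=170
After event 4: A_seq=324 A_ack=7000 B_seq=7000 B_ack=324
After event 5: A_seq=399 A_ack=7000 B_seq=7000 B_ack=399
After event 6: A_seq=399 A_ack=7000 B_seq=7000 B_ack=399
After event 7: A_seq=399 A_ack=7097 B_seq=7097 B_ack=399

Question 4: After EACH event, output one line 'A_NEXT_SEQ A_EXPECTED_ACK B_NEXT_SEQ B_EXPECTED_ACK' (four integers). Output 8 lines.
156 7000 7000 156
170 7000 7000 170
260 7000 7000 170
324 7000 7000 170
324 7000 7000 324
399 7000 7000 399
399 7000 7000 399
399 7097 7097 399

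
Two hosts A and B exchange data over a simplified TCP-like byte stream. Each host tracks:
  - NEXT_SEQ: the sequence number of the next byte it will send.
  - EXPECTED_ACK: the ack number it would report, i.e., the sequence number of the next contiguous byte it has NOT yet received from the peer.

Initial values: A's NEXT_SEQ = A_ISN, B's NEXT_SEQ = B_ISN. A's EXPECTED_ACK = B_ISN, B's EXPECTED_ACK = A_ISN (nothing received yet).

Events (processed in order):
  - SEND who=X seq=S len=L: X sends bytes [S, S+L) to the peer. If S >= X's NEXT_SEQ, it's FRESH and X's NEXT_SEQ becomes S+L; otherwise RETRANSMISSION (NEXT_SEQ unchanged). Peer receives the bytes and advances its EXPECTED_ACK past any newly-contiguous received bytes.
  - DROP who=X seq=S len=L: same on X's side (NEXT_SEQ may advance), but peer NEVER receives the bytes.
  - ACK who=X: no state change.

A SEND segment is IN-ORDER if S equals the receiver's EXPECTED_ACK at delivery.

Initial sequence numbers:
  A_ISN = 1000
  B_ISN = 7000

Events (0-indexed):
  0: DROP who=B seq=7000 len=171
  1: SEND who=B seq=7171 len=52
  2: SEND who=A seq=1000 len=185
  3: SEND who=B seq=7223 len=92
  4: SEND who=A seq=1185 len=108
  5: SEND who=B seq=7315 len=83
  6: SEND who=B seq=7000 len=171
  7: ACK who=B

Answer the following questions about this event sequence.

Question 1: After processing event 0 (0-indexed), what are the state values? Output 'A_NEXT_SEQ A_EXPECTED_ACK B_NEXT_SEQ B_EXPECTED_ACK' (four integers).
After event 0: A_seq=1000 A_ack=7000 B_seq=7171 B_ack=1000

1000 7000 7171 1000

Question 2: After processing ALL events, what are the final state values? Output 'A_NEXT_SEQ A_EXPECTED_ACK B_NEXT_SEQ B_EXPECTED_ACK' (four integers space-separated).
Answer: 1293 7398 7398 1293

Derivation:
After event 0: A_seq=1000 A_ack=7000 B_seq=7171 B_ack=1000
After event 1: A_seq=1000 A_ack=7000 B_seq=7223 B_ack=1000
After event 2: A_seq=1185 A_ack=7000 B_seq=7223 B_ack=1185
After event 3: A_seq=1185 A_ack=7000 B_seq=7315 B_ack=1185
After event 4: A_seq=1293 A_ack=7000 B_seq=7315 B_ack=1293
After event 5: A_seq=1293 A_ack=7000 B_seq=7398 B_ack=1293
After event 6: A_seq=1293 A_ack=7398 B_seq=7398 B_ack=1293
After event 7: A_seq=1293 A_ack=7398 B_seq=7398 B_ack=1293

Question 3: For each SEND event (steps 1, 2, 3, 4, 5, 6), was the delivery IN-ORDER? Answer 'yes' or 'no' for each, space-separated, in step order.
Answer: no yes no yes no yes

Derivation:
Step 1: SEND seq=7171 -> out-of-order
Step 2: SEND seq=1000 -> in-order
Step 3: SEND seq=7223 -> out-of-order
Step 4: SEND seq=1185 -> in-order
Step 5: SEND seq=7315 -> out-of-order
Step 6: SEND seq=7000 -> in-order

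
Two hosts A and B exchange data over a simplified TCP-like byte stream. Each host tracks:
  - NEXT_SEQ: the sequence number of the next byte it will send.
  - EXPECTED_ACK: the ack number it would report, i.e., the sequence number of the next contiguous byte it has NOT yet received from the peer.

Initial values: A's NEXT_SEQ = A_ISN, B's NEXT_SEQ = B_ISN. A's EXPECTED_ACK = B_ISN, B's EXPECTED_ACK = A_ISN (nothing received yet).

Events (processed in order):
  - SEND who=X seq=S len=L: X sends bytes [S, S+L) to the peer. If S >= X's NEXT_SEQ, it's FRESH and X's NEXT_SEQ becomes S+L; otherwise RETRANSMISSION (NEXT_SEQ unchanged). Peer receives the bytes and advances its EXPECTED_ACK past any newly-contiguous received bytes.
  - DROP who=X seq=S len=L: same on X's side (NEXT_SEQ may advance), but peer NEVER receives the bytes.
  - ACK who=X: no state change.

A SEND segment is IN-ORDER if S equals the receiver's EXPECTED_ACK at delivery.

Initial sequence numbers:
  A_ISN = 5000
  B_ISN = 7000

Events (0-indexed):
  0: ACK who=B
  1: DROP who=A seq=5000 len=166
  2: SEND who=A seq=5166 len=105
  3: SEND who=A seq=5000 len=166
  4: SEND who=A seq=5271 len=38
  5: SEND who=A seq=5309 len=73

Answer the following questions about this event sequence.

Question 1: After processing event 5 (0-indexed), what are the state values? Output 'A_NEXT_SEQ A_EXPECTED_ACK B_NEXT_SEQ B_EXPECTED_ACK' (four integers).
After event 0: A_seq=5000 A_ack=7000 B_seq=7000 B_ack=5000
After event 1: A_seq=5166 A_ack=7000 B_seq=7000 B_ack=5000
After event 2: A_seq=5271 A_ack=7000 B_seq=7000 B_ack=5000
After event 3: A_seq=5271 A_ack=7000 B_seq=7000 B_ack=5271
After event 4: A_seq=5309 A_ack=7000 B_seq=7000 B_ack=5309
After event 5: A_seq=5382 A_ack=7000 B_seq=7000 B_ack=5382

5382 7000 7000 5382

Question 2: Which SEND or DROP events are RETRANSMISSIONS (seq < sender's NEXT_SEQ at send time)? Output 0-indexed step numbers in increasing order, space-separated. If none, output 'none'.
Answer: 3

Derivation:
Step 1: DROP seq=5000 -> fresh
Step 2: SEND seq=5166 -> fresh
Step 3: SEND seq=5000 -> retransmit
Step 4: SEND seq=5271 -> fresh
Step 5: SEND seq=5309 -> fresh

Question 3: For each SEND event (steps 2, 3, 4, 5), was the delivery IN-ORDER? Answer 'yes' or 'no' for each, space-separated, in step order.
Answer: no yes yes yes

Derivation:
Step 2: SEND seq=5166 -> out-of-order
Step 3: SEND seq=5000 -> in-order
Step 4: SEND seq=5271 -> in-order
Step 5: SEND seq=5309 -> in-order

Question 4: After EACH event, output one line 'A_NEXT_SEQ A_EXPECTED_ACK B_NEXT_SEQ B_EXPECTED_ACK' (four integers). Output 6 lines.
5000 7000 7000 5000
5166 7000 7000 5000
5271 7000 7000 5000
5271 7000 7000 5271
5309 7000 7000 5309
5382 7000 7000 5382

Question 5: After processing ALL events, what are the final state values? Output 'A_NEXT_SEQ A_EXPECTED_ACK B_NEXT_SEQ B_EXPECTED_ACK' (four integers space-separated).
Answer: 5382 7000 7000 5382

Derivation:
After event 0: A_seq=5000 A_ack=7000 B_seq=7000 B_ack=5000
After event 1: A_seq=5166 A_ack=7000 B_seq=7000 B_ack=5000
After event 2: A_seq=5271 A_ack=7000 B_seq=7000 B_ack=5000
After event 3: A_seq=5271 A_ack=7000 B_seq=7000 B_ack=5271
After event 4: A_seq=5309 A_ack=7000 B_seq=7000 B_ack=5309
After event 5: A_seq=5382 A_ack=7000 B_seq=7000 B_ack=5382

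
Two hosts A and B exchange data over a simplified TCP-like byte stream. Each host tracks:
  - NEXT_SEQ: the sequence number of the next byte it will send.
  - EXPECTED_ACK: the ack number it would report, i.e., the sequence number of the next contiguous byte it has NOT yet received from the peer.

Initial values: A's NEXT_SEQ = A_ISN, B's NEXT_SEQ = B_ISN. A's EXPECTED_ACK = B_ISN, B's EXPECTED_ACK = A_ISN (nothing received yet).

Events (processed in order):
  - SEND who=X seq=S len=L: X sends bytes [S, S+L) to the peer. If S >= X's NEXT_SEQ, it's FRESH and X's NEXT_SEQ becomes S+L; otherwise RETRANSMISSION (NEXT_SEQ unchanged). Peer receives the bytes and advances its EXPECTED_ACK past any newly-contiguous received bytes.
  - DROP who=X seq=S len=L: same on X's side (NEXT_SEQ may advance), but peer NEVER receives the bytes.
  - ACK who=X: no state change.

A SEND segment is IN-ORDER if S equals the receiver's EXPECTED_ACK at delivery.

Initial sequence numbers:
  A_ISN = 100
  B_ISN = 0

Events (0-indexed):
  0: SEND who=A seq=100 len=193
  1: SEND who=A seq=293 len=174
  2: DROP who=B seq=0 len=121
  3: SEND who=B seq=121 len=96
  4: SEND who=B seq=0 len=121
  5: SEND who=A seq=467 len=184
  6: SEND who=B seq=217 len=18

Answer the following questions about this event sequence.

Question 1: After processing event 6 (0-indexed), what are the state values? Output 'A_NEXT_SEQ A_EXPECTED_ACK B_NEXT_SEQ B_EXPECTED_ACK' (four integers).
After event 0: A_seq=293 A_ack=0 B_seq=0 B_ack=293
After event 1: A_seq=467 A_ack=0 B_seq=0 B_ack=467
After event 2: A_seq=467 A_ack=0 B_seq=121 B_ack=467
After event 3: A_seq=467 A_ack=0 B_seq=217 B_ack=467
After event 4: A_seq=467 A_ack=217 B_seq=217 B_ack=467
After event 5: A_seq=651 A_ack=217 B_seq=217 B_ack=651
After event 6: A_seq=651 A_ack=235 B_seq=235 B_ack=651

651 235 235 651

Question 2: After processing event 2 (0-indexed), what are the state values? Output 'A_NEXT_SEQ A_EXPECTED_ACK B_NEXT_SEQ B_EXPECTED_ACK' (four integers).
After event 0: A_seq=293 A_ack=0 B_seq=0 B_ack=293
After event 1: A_seq=467 A_ack=0 B_seq=0 B_ack=467
After event 2: A_seq=467 A_ack=0 B_seq=121 B_ack=467

467 0 121 467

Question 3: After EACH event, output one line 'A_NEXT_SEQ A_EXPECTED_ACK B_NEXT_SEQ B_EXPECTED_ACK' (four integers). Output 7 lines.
293 0 0 293
467 0 0 467
467 0 121 467
467 0 217 467
467 217 217 467
651 217 217 651
651 235 235 651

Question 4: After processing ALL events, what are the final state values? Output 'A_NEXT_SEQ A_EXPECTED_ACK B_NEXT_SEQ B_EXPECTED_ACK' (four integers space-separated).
After event 0: A_seq=293 A_ack=0 B_seq=0 B_ack=293
After event 1: A_seq=467 A_ack=0 B_seq=0 B_ack=467
After event 2: A_seq=467 A_ack=0 B_seq=121 B_ack=467
After event 3: A_seq=467 A_ack=0 B_seq=217 B_ack=467
After event 4: A_seq=467 A_ack=217 B_seq=217 B_ack=467
After event 5: A_seq=651 A_ack=217 B_seq=217 B_ack=651
After event 6: A_seq=651 A_ack=235 B_seq=235 B_ack=651

Answer: 651 235 235 651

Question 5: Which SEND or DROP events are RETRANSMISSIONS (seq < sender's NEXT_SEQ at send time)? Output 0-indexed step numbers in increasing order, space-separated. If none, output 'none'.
Step 0: SEND seq=100 -> fresh
Step 1: SEND seq=293 -> fresh
Step 2: DROP seq=0 -> fresh
Step 3: SEND seq=121 -> fresh
Step 4: SEND seq=0 -> retransmit
Step 5: SEND seq=467 -> fresh
Step 6: SEND seq=217 -> fresh

Answer: 4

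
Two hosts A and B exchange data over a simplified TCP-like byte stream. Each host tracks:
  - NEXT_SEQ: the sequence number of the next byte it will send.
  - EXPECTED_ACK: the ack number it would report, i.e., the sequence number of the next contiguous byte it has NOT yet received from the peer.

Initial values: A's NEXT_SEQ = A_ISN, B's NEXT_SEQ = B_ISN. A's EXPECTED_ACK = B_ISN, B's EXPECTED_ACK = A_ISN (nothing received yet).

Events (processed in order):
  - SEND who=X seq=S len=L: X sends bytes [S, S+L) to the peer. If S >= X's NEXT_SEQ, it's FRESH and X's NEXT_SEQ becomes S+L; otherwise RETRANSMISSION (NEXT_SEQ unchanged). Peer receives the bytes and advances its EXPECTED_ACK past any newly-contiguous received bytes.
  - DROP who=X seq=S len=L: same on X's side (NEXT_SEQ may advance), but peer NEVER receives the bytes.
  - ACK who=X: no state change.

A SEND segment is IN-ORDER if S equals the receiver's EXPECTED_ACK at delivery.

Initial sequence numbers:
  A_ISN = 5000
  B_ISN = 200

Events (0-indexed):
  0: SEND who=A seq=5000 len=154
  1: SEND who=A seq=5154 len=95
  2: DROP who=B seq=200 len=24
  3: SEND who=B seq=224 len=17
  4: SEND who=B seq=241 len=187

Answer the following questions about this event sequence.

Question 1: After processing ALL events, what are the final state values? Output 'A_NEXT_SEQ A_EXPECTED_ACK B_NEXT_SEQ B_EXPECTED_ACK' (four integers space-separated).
Answer: 5249 200 428 5249

Derivation:
After event 0: A_seq=5154 A_ack=200 B_seq=200 B_ack=5154
After event 1: A_seq=5249 A_ack=200 B_seq=200 B_ack=5249
After event 2: A_seq=5249 A_ack=200 B_seq=224 B_ack=5249
After event 3: A_seq=5249 A_ack=200 B_seq=241 B_ack=5249
After event 4: A_seq=5249 A_ack=200 B_seq=428 B_ack=5249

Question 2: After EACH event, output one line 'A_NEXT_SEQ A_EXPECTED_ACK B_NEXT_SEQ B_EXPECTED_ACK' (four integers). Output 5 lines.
5154 200 200 5154
5249 200 200 5249
5249 200 224 5249
5249 200 241 5249
5249 200 428 5249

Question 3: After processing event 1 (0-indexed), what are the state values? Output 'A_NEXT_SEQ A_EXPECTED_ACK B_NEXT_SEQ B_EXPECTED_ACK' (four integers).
After event 0: A_seq=5154 A_ack=200 B_seq=200 B_ack=5154
After event 1: A_seq=5249 A_ack=200 B_seq=200 B_ack=5249

5249 200 200 5249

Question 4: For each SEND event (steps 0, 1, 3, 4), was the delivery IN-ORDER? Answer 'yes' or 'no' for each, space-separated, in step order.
Answer: yes yes no no

Derivation:
Step 0: SEND seq=5000 -> in-order
Step 1: SEND seq=5154 -> in-order
Step 3: SEND seq=224 -> out-of-order
Step 4: SEND seq=241 -> out-of-order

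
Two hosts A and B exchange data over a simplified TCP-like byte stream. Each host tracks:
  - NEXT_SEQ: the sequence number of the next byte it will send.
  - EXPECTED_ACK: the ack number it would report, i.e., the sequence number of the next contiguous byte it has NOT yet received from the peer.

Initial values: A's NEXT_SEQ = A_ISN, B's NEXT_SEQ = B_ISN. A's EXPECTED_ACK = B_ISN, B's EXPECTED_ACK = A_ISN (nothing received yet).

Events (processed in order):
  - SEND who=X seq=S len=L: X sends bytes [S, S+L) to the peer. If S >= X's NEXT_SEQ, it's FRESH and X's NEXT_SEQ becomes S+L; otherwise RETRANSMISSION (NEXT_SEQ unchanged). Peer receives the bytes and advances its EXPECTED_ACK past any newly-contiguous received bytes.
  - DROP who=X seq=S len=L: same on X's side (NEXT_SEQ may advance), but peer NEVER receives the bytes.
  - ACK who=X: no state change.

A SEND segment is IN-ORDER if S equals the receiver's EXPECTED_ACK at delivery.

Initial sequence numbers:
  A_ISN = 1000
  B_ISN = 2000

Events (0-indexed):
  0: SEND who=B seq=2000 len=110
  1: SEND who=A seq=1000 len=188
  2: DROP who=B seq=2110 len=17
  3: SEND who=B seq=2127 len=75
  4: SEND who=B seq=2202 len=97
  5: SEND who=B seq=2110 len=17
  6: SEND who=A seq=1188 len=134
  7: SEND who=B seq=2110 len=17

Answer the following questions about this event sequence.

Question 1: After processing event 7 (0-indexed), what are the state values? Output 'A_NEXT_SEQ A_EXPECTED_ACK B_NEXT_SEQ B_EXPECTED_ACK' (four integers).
After event 0: A_seq=1000 A_ack=2110 B_seq=2110 B_ack=1000
After event 1: A_seq=1188 A_ack=2110 B_seq=2110 B_ack=1188
After event 2: A_seq=1188 A_ack=2110 B_seq=2127 B_ack=1188
After event 3: A_seq=1188 A_ack=2110 B_seq=2202 B_ack=1188
After event 4: A_seq=1188 A_ack=2110 B_seq=2299 B_ack=1188
After event 5: A_seq=1188 A_ack=2299 B_seq=2299 B_ack=1188
After event 6: A_seq=1322 A_ack=2299 B_seq=2299 B_ack=1322
After event 7: A_seq=1322 A_ack=2299 B_seq=2299 B_ack=1322

1322 2299 2299 1322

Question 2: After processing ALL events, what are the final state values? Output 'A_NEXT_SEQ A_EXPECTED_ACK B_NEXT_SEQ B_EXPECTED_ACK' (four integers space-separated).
Answer: 1322 2299 2299 1322

Derivation:
After event 0: A_seq=1000 A_ack=2110 B_seq=2110 B_ack=1000
After event 1: A_seq=1188 A_ack=2110 B_seq=2110 B_ack=1188
After event 2: A_seq=1188 A_ack=2110 B_seq=2127 B_ack=1188
After event 3: A_seq=1188 A_ack=2110 B_seq=2202 B_ack=1188
After event 4: A_seq=1188 A_ack=2110 B_seq=2299 B_ack=1188
After event 5: A_seq=1188 A_ack=2299 B_seq=2299 B_ack=1188
After event 6: A_seq=1322 A_ack=2299 B_seq=2299 B_ack=1322
After event 7: A_seq=1322 A_ack=2299 B_seq=2299 B_ack=1322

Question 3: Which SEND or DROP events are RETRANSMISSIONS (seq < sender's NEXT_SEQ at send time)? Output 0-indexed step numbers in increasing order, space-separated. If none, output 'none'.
Step 0: SEND seq=2000 -> fresh
Step 1: SEND seq=1000 -> fresh
Step 2: DROP seq=2110 -> fresh
Step 3: SEND seq=2127 -> fresh
Step 4: SEND seq=2202 -> fresh
Step 5: SEND seq=2110 -> retransmit
Step 6: SEND seq=1188 -> fresh
Step 7: SEND seq=2110 -> retransmit

Answer: 5 7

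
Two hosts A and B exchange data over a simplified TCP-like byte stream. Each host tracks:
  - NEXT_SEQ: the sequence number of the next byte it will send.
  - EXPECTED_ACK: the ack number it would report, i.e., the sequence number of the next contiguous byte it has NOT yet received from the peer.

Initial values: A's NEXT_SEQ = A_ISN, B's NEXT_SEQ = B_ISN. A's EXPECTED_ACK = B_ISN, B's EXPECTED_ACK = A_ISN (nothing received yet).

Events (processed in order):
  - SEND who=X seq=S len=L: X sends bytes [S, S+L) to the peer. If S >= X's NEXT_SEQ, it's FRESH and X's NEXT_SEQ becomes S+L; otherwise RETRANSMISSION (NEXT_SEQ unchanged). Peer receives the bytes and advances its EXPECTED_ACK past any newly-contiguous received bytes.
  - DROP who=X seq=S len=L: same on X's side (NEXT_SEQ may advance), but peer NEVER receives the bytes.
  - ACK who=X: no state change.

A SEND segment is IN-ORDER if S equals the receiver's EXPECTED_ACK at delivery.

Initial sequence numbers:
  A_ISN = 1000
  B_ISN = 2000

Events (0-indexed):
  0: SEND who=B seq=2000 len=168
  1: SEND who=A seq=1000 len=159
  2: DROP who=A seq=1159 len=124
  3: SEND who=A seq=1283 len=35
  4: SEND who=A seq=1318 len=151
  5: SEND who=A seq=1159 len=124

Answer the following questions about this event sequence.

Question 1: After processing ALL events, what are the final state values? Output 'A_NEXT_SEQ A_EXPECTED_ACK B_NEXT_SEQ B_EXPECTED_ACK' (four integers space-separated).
Answer: 1469 2168 2168 1469

Derivation:
After event 0: A_seq=1000 A_ack=2168 B_seq=2168 B_ack=1000
After event 1: A_seq=1159 A_ack=2168 B_seq=2168 B_ack=1159
After event 2: A_seq=1283 A_ack=2168 B_seq=2168 B_ack=1159
After event 3: A_seq=1318 A_ack=2168 B_seq=2168 B_ack=1159
After event 4: A_seq=1469 A_ack=2168 B_seq=2168 B_ack=1159
After event 5: A_seq=1469 A_ack=2168 B_seq=2168 B_ack=1469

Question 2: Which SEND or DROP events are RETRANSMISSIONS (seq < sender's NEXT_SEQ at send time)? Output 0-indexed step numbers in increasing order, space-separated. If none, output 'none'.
Answer: 5

Derivation:
Step 0: SEND seq=2000 -> fresh
Step 1: SEND seq=1000 -> fresh
Step 2: DROP seq=1159 -> fresh
Step 3: SEND seq=1283 -> fresh
Step 4: SEND seq=1318 -> fresh
Step 5: SEND seq=1159 -> retransmit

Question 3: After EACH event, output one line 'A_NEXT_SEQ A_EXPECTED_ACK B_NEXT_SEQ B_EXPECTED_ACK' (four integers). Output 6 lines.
1000 2168 2168 1000
1159 2168 2168 1159
1283 2168 2168 1159
1318 2168 2168 1159
1469 2168 2168 1159
1469 2168 2168 1469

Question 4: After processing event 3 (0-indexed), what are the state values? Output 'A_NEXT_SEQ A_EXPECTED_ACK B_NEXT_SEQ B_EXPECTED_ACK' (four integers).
After event 0: A_seq=1000 A_ack=2168 B_seq=2168 B_ack=1000
After event 1: A_seq=1159 A_ack=2168 B_seq=2168 B_ack=1159
After event 2: A_seq=1283 A_ack=2168 B_seq=2168 B_ack=1159
After event 3: A_seq=1318 A_ack=2168 B_seq=2168 B_ack=1159

1318 2168 2168 1159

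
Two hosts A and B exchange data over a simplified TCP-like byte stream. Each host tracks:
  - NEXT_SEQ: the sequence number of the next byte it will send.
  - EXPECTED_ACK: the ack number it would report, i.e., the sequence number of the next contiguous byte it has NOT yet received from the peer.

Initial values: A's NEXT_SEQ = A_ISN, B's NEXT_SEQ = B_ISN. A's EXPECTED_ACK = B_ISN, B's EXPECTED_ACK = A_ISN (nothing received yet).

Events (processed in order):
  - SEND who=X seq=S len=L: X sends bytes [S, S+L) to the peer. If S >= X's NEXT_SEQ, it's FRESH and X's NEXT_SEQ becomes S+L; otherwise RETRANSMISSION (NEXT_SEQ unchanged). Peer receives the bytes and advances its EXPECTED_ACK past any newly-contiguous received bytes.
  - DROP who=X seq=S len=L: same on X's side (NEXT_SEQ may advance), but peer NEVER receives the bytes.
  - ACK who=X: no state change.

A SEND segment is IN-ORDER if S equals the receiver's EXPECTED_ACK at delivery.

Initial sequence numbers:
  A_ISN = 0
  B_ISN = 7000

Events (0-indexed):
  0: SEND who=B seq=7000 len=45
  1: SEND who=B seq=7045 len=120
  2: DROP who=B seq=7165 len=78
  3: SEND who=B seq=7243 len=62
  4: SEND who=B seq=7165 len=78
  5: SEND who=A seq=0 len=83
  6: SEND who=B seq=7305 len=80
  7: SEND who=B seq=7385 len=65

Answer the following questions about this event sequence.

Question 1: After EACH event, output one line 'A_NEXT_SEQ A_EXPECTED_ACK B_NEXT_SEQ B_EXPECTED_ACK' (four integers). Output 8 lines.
0 7045 7045 0
0 7165 7165 0
0 7165 7243 0
0 7165 7305 0
0 7305 7305 0
83 7305 7305 83
83 7385 7385 83
83 7450 7450 83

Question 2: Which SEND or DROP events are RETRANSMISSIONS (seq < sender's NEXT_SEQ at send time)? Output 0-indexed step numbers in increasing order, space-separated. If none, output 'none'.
Step 0: SEND seq=7000 -> fresh
Step 1: SEND seq=7045 -> fresh
Step 2: DROP seq=7165 -> fresh
Step 3: SEND seq=7243 -> fresh
Step 4: SEND seq=7165 -> retransmit
Step 5: SEND seq=0 -> fresh
Step 6: SEND seq=7305 -> fresh
Step 7: SEND seq=7385 -> fresh

Answer: 4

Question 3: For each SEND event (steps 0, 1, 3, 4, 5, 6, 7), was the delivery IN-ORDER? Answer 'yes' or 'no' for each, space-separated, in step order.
Step 0: SEND seq=7000 -> in-order
Step 1: SEND seq=7045 -> in-order
Step 3: SEND seq=7243 -> out-of-order
Step 4: SEND seq=7165 -> in-order
Step 5: SEND seq=0 -> in-order
Step 6: SEND seq=7305 -> in-order
Step 7: SEND seq=7385 -> in-order

Answer: yes yes no yes yes yes yes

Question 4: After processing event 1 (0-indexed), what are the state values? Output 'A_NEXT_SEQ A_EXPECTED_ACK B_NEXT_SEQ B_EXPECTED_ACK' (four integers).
After event 0: A_seq=0 A_ack=7045 B_seq=7045 B_ack=0
After event 1: A_seq=0 A_ack=7165 B_seq=7165 B_ack=0

0 7165 7165 0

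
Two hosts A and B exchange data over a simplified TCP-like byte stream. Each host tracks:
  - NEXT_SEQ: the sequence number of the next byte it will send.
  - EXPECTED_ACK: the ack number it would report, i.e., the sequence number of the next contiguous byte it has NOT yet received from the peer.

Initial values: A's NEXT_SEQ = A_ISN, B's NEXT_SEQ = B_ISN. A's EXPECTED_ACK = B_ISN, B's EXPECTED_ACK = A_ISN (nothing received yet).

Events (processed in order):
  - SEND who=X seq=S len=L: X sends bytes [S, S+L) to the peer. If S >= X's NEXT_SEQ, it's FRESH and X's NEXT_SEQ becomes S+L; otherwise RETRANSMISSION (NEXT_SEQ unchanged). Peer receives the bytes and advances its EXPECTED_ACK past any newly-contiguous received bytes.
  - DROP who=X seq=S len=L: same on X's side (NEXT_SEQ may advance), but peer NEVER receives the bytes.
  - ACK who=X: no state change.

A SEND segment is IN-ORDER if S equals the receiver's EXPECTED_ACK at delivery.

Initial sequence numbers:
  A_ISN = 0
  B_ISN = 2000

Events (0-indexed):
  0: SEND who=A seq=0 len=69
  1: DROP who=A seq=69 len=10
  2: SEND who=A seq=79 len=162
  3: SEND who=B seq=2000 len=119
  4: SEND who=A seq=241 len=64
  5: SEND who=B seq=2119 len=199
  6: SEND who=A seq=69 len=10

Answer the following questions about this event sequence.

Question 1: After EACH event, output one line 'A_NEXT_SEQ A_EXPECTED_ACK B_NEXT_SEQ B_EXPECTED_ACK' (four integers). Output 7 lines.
69 2000 2000 69
79 2000 2000 69
241 2000 2000 69
241 2119 2119 69
305 2119 2119 69
305 2318 2318 69
305 2318 2318 305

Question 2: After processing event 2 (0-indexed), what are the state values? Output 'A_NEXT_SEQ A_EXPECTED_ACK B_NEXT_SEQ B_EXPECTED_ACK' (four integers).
After event 0: A_seq=69 A_ack=2000 B_seq=2000 B_ack=69
After event 1: A_seq=79 A_ack=2000 B_seq=2000 B_ack=69
After event 2: A_seq=241 A_ack=2000 B_seq=2000 B_ack=69

241 2000 2000 69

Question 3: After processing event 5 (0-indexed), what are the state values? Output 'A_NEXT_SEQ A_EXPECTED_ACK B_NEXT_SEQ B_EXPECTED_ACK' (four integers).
After event 0: A_seq=69 A_ack=2000 B_seq=2000 B_ack=69
After event 1: A_seq=79 A_ack=2000 B_seq=2000 B_ack=69
After event 2: A_seq=241 A_ack=2000 B_seq=2000 B_ack=69
After event 3: A_seq=241 A_ack=2119 B_seq=2119 B_ack=69
After event 4: A_seq=305 A_ack=2119 B_seq=2119 B_ack=69
After event 5: A_seq=305 A_ack=2318 B_seq=2318 B_ack=69

305 2318 2318 69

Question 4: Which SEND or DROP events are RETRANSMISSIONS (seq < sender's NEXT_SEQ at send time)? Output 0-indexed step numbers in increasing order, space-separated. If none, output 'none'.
Step 0: SEND seq=0 -> fresh
Step 1: DROP seq=69 -> fresh
Step 2: SEND seq=79 -> fresh
Step 3: SEND seq=2000 -> fresh
Step 4: SEND seq=241 -> fresh
Step 5: SEND seq=2119 -> fresh
Step 6: SEND seq=69 -> retransmit

Answer: 6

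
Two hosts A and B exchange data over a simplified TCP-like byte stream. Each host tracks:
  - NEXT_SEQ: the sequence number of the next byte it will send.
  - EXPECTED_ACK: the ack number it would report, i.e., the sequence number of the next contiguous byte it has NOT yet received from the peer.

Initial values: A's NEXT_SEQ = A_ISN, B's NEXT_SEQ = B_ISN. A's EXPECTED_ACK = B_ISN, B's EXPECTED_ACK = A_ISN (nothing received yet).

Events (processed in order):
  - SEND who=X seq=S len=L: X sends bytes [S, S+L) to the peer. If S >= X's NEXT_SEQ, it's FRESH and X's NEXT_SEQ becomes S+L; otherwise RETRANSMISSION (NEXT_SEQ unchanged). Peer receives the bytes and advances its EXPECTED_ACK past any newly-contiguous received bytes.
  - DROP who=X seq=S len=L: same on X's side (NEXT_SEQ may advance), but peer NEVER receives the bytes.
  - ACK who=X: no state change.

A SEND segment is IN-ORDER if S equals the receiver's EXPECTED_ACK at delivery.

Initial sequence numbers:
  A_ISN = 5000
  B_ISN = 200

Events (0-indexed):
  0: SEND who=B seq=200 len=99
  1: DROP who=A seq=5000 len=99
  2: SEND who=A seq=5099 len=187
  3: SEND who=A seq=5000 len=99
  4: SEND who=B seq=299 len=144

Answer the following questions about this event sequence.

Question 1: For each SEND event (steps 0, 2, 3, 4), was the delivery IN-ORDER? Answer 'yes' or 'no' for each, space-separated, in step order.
Answer: yes no yes yes

Derivation:
Step 0: SEND seq=200 -> in-order
Step 2: SEND seq=5099 -> out-of-order
Step 3: SEND seq=5000 -> in-order
Step 4: SEND seq=299 -> in-order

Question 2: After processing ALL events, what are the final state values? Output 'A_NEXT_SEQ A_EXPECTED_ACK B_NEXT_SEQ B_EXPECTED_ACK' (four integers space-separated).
After event 0: A_seq=5000 A_ack=299 B_seq=299 B_ack=5000
After event 1: A_seq=5099 A_ack=299 B_seq=299 B_ack=5000
After event 2: A_seq=5286 A_ack=299 B_seq=299 B_ack=5000
After event 3: A_seq=5286 A_ack=299 B_seq=299 B_ack=5286
After event 4: A_seq=5286 A_ack=443 B_seq=443 B_ack=5286

Answer: 5286 443 443 5286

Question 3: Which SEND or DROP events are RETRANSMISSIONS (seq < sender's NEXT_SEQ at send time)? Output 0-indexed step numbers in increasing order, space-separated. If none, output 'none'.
Step 0: SEND seq=200 -> fresh
Step 1: DROP seq=5000 -> fresh
Step 2: SEND seq=5099 -> fresh
Step 3: SEND seq=5000 -> retransmit
Step 4: SEND seq=299 -> fresh

Answer: 3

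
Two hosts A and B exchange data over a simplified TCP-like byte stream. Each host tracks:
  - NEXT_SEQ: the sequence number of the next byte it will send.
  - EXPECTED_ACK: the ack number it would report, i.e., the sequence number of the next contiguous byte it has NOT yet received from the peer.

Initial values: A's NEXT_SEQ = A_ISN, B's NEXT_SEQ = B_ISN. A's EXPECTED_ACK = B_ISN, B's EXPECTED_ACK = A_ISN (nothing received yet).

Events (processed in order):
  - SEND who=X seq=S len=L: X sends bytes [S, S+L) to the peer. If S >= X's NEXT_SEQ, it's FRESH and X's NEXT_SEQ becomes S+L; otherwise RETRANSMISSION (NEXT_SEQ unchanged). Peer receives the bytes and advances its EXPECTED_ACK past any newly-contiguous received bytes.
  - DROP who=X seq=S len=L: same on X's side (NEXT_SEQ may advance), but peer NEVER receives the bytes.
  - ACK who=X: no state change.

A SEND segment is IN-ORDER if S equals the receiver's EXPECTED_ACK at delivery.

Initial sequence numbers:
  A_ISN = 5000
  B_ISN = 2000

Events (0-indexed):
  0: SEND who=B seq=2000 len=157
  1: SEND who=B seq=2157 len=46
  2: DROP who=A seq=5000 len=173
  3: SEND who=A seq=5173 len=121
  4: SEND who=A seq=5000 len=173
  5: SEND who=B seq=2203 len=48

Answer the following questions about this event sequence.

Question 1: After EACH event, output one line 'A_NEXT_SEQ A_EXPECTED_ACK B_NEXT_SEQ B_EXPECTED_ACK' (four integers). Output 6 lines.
5000 2157 2157 5000
5000 2203 2203 5000
5173 2203 2203 5000
5294 2203 2203 5000
5294 2203 2203 5294
5294 2251 2251 5294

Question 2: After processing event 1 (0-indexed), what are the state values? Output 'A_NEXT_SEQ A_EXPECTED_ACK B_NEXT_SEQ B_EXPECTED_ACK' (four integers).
After event 0: A_seq=5000 A_ack=2157 B_seq=2157 B_ack=5000
After event 1: A_seq=5000 A_ack=2203 B_seq=2203 B_ack=5000

5000 2203 2203 5000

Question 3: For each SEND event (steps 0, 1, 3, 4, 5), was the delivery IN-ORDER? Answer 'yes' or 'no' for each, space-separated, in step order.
Answer: yes yes no yes yes

Derivation:
Step 0: SEND seq=2000 -> in-order
Step 1: SEND seq=2157 -> in-order
Step 3: SEND seq=5173 -> out-of-order
Step 4: SEND seq=5000 -> in-order
Step 5: SEND seq=2203 -> in-order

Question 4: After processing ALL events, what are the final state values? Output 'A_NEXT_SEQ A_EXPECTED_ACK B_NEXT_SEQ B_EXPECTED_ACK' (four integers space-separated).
After event 0: A_seq=5000 A_ack=2157 B_seq=2157 B_ack=5000
After event 1: A_seq=5000 A_ack=2203 B_seq=2203 B_ack=5000
After event 2: A_seq=5173 A_ack=2203 B_seq=2203 B_ack=5000
After event 3: A_seq=5294 A_ack=2203 B_seq=2203 B_ack=5000
After event 4: A_seq=5294 A_ack=2203 B_seq=2203 B_ack=5294
After event 5: A_seq=5294 A_ack=2251 B_seq=2251 B_ack=5294

Answer: 5294 2251 2251 5294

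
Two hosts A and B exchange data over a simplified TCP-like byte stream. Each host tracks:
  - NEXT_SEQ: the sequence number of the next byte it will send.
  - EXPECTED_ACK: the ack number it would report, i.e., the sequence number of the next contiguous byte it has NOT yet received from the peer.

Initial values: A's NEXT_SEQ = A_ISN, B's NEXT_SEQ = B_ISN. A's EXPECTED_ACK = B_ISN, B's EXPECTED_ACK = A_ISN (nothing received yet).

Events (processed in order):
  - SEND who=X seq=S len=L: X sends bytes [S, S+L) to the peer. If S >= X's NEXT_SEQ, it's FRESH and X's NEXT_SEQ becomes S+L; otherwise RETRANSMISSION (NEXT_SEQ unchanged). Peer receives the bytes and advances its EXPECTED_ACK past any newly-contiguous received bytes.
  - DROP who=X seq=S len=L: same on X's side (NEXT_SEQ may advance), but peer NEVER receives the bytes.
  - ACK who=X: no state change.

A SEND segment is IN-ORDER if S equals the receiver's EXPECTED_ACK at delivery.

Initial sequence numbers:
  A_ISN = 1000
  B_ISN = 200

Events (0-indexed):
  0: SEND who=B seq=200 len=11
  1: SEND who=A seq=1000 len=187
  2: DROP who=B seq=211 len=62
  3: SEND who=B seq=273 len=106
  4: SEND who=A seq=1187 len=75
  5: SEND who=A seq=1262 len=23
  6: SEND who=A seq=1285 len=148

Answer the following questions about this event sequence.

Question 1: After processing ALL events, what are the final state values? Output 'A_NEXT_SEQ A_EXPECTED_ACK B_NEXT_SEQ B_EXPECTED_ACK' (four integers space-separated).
After event 0: A_seq=1000 A_ack=211 B_seq=211 B_ack=1000
After event 1: A_seq=1187 A_ack=211 B_seq=211 B_ack=1187
After event 2: A_seq=1187 A_ack=211 B_seq=273 B_ack=1187
After event 3: A_seq=1187 A_ack=211 B_seq=379 B_ack=1187
After event 4: A_seq=1262 A_ack=211 B_seq=379 B_ack=1262
After event 5: A_seq=1285 A_ack=211 B_seq=379 B_ack=1285
After event 6: A_seq=1433 A_ack=211 B_seq=379 B_ack=1433

Answer: 1433 211 379 1433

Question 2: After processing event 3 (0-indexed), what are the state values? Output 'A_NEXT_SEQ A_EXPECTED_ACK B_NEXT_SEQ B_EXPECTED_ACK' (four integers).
After event 0: A_seq=1000 A_ack=211 B_seq=211 B_ack=1000
After event 1: A_seq=1187 A_ack=211 B_seq=211 B_ack=1187
After event 2: A_seq=1187 A_ack=211 B_seq=273 B_ack=1187
After event 3: A_seq=1187 A_ack=211 B_seq=379 B_ack=1187

1187 211 379 1187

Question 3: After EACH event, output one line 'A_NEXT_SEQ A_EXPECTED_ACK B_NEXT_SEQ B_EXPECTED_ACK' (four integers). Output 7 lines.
1000 211 211 1000
1187 211 211 1187
1187 211 273 1187
1187 211 379 1187
1262 211 379 1262
1285 211 379 1285
1433 211 379 1433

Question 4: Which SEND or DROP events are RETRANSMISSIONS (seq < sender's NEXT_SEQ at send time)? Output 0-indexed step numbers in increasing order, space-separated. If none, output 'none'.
Answer: none

Derivation:
Step 0: SEND seq=200 -> fresh
Step 1: SEND seq=1000 -> fresh
Step 2: DROP seq=211 -> fresh
Step 3: SEND seq=273 -> fresh
Step 4: SEND seq=1187 -> fresh
Step 5: SEND seq=1262 -> fresh
Step 6: SEND seq=1285 -> fresh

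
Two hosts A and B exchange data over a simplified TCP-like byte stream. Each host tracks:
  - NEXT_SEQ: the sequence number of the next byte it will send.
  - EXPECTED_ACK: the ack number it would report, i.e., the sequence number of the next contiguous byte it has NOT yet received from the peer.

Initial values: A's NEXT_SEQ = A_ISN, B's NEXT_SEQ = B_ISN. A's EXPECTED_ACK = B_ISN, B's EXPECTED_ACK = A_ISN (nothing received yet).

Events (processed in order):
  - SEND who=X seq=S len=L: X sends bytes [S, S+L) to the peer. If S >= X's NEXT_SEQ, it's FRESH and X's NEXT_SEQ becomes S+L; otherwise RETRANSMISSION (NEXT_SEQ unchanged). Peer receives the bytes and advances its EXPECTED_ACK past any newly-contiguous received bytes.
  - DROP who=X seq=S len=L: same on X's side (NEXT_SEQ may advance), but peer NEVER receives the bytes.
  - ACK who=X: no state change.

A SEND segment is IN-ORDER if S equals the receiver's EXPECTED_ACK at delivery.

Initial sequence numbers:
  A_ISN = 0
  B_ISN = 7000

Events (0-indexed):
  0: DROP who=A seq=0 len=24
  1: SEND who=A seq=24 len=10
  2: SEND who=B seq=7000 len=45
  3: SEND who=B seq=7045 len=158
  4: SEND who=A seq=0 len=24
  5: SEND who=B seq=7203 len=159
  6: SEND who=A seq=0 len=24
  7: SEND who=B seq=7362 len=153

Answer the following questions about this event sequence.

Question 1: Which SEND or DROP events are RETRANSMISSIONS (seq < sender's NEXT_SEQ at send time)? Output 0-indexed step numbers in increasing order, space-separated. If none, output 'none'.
Answer: 4 6

Derivation:
Step 0: DROP seq=0 -> fresh
Step 1: SEND seq=24 -> fresh
Step 2: SEND seq=7000 -> fresh
Step 3: SEND seq=7045 -> fresh
Step 4: SEND seq=0 -> retransmit
Step 5: SEND seq=7203 -> fresh
Step 6: SEND seq=0 -> retransmit
Step 7: SEND seq=7362 -> fresh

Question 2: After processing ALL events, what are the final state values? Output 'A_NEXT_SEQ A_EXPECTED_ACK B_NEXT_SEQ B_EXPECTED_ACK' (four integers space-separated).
Answer: 34 7515 7515 34

Derivation:
After event 0: A_seq=24 A_ack=7000 B_seq=7000 B_ack=0
After event 1: A_seq=34 A_ack=7000 B_seq=7000 B_ack=0
After event 2: A_seq=34 A_ack=7045 B_seq=7045 B_ack=0
After event 3: A_seq=34 A_ack=7203 B_seq=7203 B_ack=0
After event 4: A_seq=34 A_ack=7203 B_seq=7203 B_ack=34
After event 5: A_seq=34 A_ack=7362 B_seq=7362 B_ack=34
After event 6: A_seq=34 A_ack=7362 B_seq=7362 B_ack=34
After event 7: A_seq=34 A_ack=7515 B_seq=7515 B_ack=34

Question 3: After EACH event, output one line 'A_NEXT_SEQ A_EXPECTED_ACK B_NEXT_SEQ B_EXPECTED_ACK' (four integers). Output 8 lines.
24 7000 7000 0
34 7000 7000 0
34 7045 7045 0
34 7203 7203 0
34 7203 7203 34
34 7362 7362 34
34 7362 7362 34
34 7515 7515 34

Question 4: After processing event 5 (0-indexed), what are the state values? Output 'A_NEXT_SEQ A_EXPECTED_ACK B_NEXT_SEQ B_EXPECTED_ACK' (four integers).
After event 0: A_seq=24 A_ack=7000 B_seq=7000 B_ack=0
After event 1: A_seq=34 A_ack=7000 B_seq=7000 B_ack=0
After event 2: A_seq=34 A_ack=7045 B_seq=7045 B_ack=0
After event 3: A_seq=34 A_ack=7203 B_seq=7203 B_ack=0
After event 4: A_seq=34 A_ack=7203 B_seq=7203 B_ack=34
After event 5: A_seq=34 A_ack=7362 B_seq=7362 B_ack=34

34 7362 7362 34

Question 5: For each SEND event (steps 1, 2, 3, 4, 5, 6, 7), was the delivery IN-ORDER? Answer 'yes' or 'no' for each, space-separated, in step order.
Step 1: SEND seq=24 -> out-of-order
Step 2: SEND seq=7000 -> in-order
Step 3: SEND seq=7045 -> in-order
Step 4: SEND seq=0 -> in-order
Step 5: SEND seq=7203 -> in-order
Step 6: SEND seq=0 -> out-of-order
Step 7: SEND seq=7362 -> in-order

Answer: no yes yes yes yes no yes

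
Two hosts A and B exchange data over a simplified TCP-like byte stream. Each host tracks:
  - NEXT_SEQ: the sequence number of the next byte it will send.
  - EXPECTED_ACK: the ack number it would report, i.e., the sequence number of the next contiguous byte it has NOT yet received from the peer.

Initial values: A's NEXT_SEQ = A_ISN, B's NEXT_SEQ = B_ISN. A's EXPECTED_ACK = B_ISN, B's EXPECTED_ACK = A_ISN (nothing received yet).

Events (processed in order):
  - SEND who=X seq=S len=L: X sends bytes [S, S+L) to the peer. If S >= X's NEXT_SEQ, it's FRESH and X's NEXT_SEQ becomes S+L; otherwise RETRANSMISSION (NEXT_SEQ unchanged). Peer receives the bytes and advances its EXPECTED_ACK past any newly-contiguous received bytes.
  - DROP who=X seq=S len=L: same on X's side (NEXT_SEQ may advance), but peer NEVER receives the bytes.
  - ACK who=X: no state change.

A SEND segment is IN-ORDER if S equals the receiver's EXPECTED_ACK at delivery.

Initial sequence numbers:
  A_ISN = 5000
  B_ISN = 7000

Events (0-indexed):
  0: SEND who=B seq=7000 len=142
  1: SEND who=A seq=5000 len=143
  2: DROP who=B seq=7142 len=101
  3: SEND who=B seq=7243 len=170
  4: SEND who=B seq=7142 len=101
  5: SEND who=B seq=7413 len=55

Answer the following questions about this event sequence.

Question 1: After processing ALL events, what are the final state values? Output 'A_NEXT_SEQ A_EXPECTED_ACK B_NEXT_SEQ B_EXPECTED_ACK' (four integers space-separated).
Answer: 5143 7468 7468 5143

Derivation:
After event 0: A_seq=5000 A_ack=7142 B_seq=7142 B_ack=5000
After event 1: A_seq=5143 A_ack=7142 B_seq=7142 B_ack=5143
After event 2: A_seq=5143 A_ack=7142 B_seq=7243 B_ack=5143
After event 3: A_seq=5143 A_ack=7142 B_seq=7413 B_ack=5143
After event 4: A_seq=5143 A_ack=7413 B_seq=7413 B_ack=5143
After event 5: A_seq=5143 A_ack=7468 B_seq=7468 B_ack=5143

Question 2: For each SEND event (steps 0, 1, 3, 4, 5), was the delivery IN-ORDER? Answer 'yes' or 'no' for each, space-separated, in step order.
Answer: yes yes no yes yes

Derivation:
Step 0: SEND seq=7000 -> in-order
Step 1: SEND seq=5000 -> in-order
Step 3: SEND seq=7243 -> out-of-order
Step 4: SEND seq=7142 -> in-order
Step 5: SEND seq=7413 -> in-order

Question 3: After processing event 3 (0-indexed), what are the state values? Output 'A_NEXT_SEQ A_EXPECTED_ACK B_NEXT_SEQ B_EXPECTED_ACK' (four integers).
After event 0: A_seq=5000 A_ack=7142 B_seq=7142 B_ack=5000
After event 1: A_seq=5143 A_ack=7142 B_seq=7142 B_ack=5143
After event 2: A_seq=5143 A_ack=7142 B_seq=7243 B_ack=5143
After event 3: A_seq=5143 A_ack=7142 B_seq=7413 B_ack=5143

5143 7142 7413 5143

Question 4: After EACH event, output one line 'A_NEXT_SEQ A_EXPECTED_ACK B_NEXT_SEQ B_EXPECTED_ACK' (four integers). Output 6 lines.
5000 7142 7142 5000
5143 7142 7142 5143
5143 7142 7243 5143
5143 7142 7413 5143
5143 7413 7413 5143
5143 7468 7468 5143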